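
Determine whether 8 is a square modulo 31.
By Euler's criterion: 8^{15} ≡ 1 (mod 31). Since this equals 1, 8 is a QR.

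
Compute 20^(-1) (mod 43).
20^(-1) ≡ 28 (mod 43). Verification: 20 × 28 = 560 ≡ 1 (mod 43)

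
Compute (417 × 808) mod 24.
0

(417 × 808) = 336936
336936 mod 24 = 0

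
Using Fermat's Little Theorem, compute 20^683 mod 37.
By Fermat: 20^{36} ≡ 1 (mod 37). 683 ≡ 35 (mod 36). So 20^{683} ≡ 20^{35} ≡ 13 (mod 37)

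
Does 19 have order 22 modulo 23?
p - 1 = 22 has prime divisors 2, 11. Check 19^(22/q) mod 23 for each: 19^(22/2) = 19^11 ≡ 22, 19^(22/11) = 19^2 ≡ 16 (mod 23). None of these is 1, so 19 has order 22 = φ(23), so it is a primitive root mod 23.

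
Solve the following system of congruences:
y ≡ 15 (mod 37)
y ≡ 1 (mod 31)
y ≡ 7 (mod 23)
19810

Using the Chinese Remainder Theorem:
M = product of moduli = 26381
For equation 1: M_1 = 713, 713 ≡ 10 (mod 37), inverse of 713 mod 37 is 26 (check: 10 × 26 = 260 ≡ 1 (mod 37))
For equation 2: M_2 = 851, 851 ≡ 14 (mod 31), inverse of 851 mod 31 is 20 (check: 14 × 20 = 280 ≡ 1 (mod 31))
For equation 3: M_3 = 1147, 1147 ≡ 20 (mod 23), inverse of 1147 mod 23 is 15 (check: 20 × 15 = 300 ≡ 1 (mod 23))
Combine: y ≡ Σ r_i×M_i×(M_i⁻¹ mod m_i) = 15×713×26 + 1×851×20 + 7×1147×15 = 278070 + 17020 + 120435 = 415525
415525 mod 26381 = 19810
y ≡ 19810 (mod 26381)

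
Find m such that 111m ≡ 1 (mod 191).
111^(-1) ≡ 74 (mod 191). Verification: 111 × 74 = 8214 ≡ 1 (mod 191)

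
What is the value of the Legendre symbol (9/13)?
(9/13) = 9^{6} mod 13 = 1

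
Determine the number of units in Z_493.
448

Prime factorization: 493 = 17 × 29
Using the formula φ(n) = n × Π(1 - 1/p) for each prime factor p:
φ(493) = 493 × (1 - 1/17) × (1 - 1/29)
φ(493) = 448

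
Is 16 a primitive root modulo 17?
No

To verify, check if 16^(16/q) ≢ 1 (mod 17) for each prime divisor q of 16
Divisors of 16 = 16: [1, 2, 4, 8, 16]
  16^(16/2) = 16^8 ≡ 1 (mod 17)
Conclusion: 16 is not a primitive root modulo 17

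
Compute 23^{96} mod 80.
1

Using successive squaring:
Binary expansion of 96: 1100000
Powers of 23 mod 80 (each is the square of the previous):
  23^1 ≡ 23 (mod 80)
  23^2 ≡ 23² = 529 ≡ 49 (mod 80)
  23^4 ≡ 49² = 2401 ≡ 1 (mod 80)
  23^8 ≡ 1² = 1 ≡ 1 (mod 80)
  23^16 ≡ 1² = 1 ≡ 1 (mod 80)
  23^32 ≡ 1² = 1 ≡ 1 (mod 80)
  23^64 ≡ 1² = 1 ≡ 1 (mod 80)
96 = 64 + 32, so 23^96 = 23^64 × 23^32 ≡ 1 × 1 (mod 80)
Multiplying step by step:
  1 × 1 = 1 ≡ 1 (mod 80)
Result: 23^96 ≡ 1 (mod 80)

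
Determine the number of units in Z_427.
360

Prime factorization: 427 = 7 × 61
Using the formula φ(n) = n × Π(1 - 1/p) for each prime factor p:
φ(427) = 427 × (1 - 1/7) × (1 - 1/61)
φ(427) = 360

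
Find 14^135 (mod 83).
Using Fermat: 14^{82} ≡ 1 (mod 83). 135 ≡ 53 (mod 82). So 14^{135} ≡ 14^{53} ≡ 39 (mod 83)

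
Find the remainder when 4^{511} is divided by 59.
By Fermat: 4^{58} ≡ 1 (mod 59). 511 = 8×58 + 47. So 4^{511} ≡ 4^{47} ≡ 49 (mod 59)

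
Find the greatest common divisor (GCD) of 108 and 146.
2

Using the Euclidean algorithm:
108 = 0 × 146 + 108
146 = 1 × 108 + 38
108 = 2 × 38 + 32
38 = 1 × 32 + 6
32 = 5 × 6 + 2
6 = 3 × 2 + 0

GCD(108, 146) = 2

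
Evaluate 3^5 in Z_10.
5 = 4 + 1 (binary 101). Repeated squaring mod 10: 3^1 ≡ 3; 3^2 ≡ 3² = 9 ≡ 9; 3^4 ≡ 9² = 81 ≡ 1. Multiply: 3^5 = 3^4 × 3^1 ≡ 1 × 3 (mod 10): 1 × 3 = 3 ≡ 3. So 3^5 ≡ 3 (mod 10).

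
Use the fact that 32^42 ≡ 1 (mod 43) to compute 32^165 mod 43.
By Fermat: 32^{42} ≡ 1 (mod 43). 165 = 3×42 + 39. So 32^{165} ≡ 32^{39} ≡ 22 (mod 43)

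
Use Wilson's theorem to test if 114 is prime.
(113)! mod 114 = 0. Since 0 ≢ -1 (mod 114), 114 is not prime.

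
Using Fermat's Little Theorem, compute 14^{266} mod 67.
62

By Fermat's Little Theorem, a^(p-1) ≡ 1 (mod p) for prime p and gcd(a, p) = 1
Here p = 67, so 14^66 ≡ 1 (mod 67)
We can reduce the exponent: 266 mod 66 = 2
So 14^266 ≡ 14^2 (mod 67)
Computing: 14^2 mod 67 = 62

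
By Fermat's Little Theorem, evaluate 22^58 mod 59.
By Fermat's Little Theorem, 22^{58} ≡ 1 (mod 59) since 59 is prime and gcd(22, 59) = 1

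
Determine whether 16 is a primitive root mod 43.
p - 1 = 42 has prime divisors 2, 3, 7. Check 16^(42/q) mod 43 for each: 16^(42/2) = 16^21 ≡ 1, 16^(42/3) = 16^14 ≡ 1, 16^(42/7) = 16^6 ≡ 35 (mod 43). Since 16^21 ≡ 1 (mod 43), the order of 16 divides 21 (in fact the order is 7) ≠ 42, so it is not a primitive root.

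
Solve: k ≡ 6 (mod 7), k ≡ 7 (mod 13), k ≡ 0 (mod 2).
M = 7 × 13 × 2 = 182. M₁ = 26, y₁ ≡ 3 (mod 7). M₂ = 14, y₂ ≡ 1 (mod 13). M₃ = 91, y₃ ≡ 1 (mod 2). k = 6×26×3 + 7×14×1 + 0×91×1 ≡ 20 (mod 182)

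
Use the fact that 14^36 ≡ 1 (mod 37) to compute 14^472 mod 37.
By Fermat: 14^{36} ≡ 1 (mod 37). 472 ≡ 4 (mod 36). So 14^{472} ≡ 14^{4} ≡ 10 (mod 37)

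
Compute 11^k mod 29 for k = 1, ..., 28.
g^1, g^2, ..., g^{28} mod 29: {11, 5, 26, 25, 14, 9, 12, 16, 2, 22, 10, 23, 21, 28, 18, 24, 3, 4, 15, 20, 17, 13, 27, 7, 19, 6, 8, 1}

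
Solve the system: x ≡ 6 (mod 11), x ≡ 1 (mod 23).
M = 11 × 23 = 253. M₁ = 23, y₁ ≡ 1 (mod 11). M₂ = 11, y₂ ≡ 21 (mod 23). x = 6×23×1 + 1×11×21 ≡ 116 (mod 253)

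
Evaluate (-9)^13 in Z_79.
Using repeated squaring. (-9) ≡ 70 (mod 79). 13 = 8 + 4 + 1 (binary 1101). Repeated squaring mod 79: 70^1 ≡ 70; 70^2 ≡ 70² = 4900 ≡ 2; 70^4 ≡ 2² = 4 ≡ 4; 70^8 ≡ 4² = 16 ≡ 16. Multiply: (-9)^13 ≡ 70^8 × 70^4 × 70^1 ≡ 16 × 4 × 70 (mod 79): 16 × 4 = 64 ≡ 64; 64 × 70 = 4480 ≡ 56. So (-9)^13 ≡ 56 (mod 79).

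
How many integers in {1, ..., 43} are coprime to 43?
42

Prime factorization: 43 = 43
Using the formula φ(n) = n × Π(1 - 1/p) for each prime factor p:
φ(43) = 43 × (1 - 1/43)
φ(43) = 42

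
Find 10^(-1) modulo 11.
10

Using Extended Euclidean Algorithm:
gcd(10, 11) = 1
Bezout coefficients: 10 × -1 + 11 × 1 = 1
So 10 × -1 ≡ 1 (mod 11)
The inverse is -1 mod 11 = 10
Verification: 10 × 10 = 100 = 9 × 11 + 1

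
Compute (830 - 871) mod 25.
9

(830 - 871) = -41
-41 mod 25 = 9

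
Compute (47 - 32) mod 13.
2

(47 - 32) = 15
15 mod 13 = 2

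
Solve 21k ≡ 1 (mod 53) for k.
48

Using Extended Euclidean Algorithm:
gcd(21, 53) = 1
Bezout coefficients: 21 × -5 + 53 × 2 = 1
So 21 × -5 ≡ 1 (mod 53)
The inverse is -5 mod 53 = 48
Verification: 21 × 48 = 1008 = 19 × 53 + 1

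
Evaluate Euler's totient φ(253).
220

Prime factorization: 253 = 11 × 23
Using the formula φ(n) = n × Π(1 - 1/p) for each prime factor p:
φ(253) = 253 × (1 - 1/11) × (1 - 1/23)
φ(253) = 220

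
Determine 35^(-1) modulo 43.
35^(-1) ≡ 16 (mod 43). Verification: 35 × 16 = 560 ≡ 1 (mod 43)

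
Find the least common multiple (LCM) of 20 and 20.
20

First find GCD(20, 20) using the Euclidean algorithm:
20 = 1 × 20 + 0
GCD(20, 20) = 20

LCM formula: LCM(a, b) = (a × b) / GCD(a, b)
LCM(20, 20) = (20 × 20) / 20
LCM(20, 20) = 400 / 20
LCM(20, 20) = 20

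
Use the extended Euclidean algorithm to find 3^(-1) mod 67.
Extended GCD: 3(-22) + 67(1) = 1. So 3^(-1) ≡ 45 ≡ 45 (mod 67). Verify: 3 × 45 = 135 ≡ 1 (mod 67)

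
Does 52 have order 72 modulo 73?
p - 1 = 72 has prime divisors 2, 3. Check 52^(72/q) mod 73 for each: 52^(72/2) = 52^36 ≡ 72, 52^(72/3) = 52^24 ≡ 1 (mod 73). Since 52^24 ≡ 1 (mod 73), the order of 52 divides 24 (in fact the order is 24) ≠ 72, so it is not a primitive root.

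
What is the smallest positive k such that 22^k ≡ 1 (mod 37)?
Powers of 22 mod 37: 22^1≡22, 22^2≡3, 22^3≡29, 22^4≡9, 22^5≡13, 22^6≡27, 22^7≡2, 22^8≡7, 22^9≡6, 22^10≡21, 22^11≡18, 22^12≡26, 22^13≡17, 22^14≡4, 22^15≡14, 22^16≡12, 22^17≡5, 22^18≡36, 22^19≡15, 22^20≡34, 22^21≡8, 22^22≡28, 22^23≡24, 22^24≡10, 22^25≡35, 22^26≡30, 22^27≡31, 22^28≡16, 22^29≡19, 22^30≡11, 22^31≡20, 22^32≡33, 22^33≡23, 22^34≡25, 22^35≡32, 22^36≡1. Order = 36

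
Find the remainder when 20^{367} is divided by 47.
By Fermat: 20^{46} ≡ 1 (mod 47). 367 = 7×46 + 45. So 20^{367} ≡ 20^{45} ≡ 40 (mod 47)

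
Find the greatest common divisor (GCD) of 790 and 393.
1

Using the Euclidean algorithm:
790 = 2 × 393 + 4
393 = 98 × 4 + 1
4 = 4 × 1 + 0

GCD(790, 393) = 1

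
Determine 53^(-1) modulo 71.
53^(-1) ≡ 67 (mod 71). Verification: 53 × 67 = 3551 ≡ 1 (mod 71)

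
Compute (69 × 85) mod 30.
15

(69 × 85) = 5865
5865 mod 30 = 15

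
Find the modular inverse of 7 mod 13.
7^(-1) ≡ 2 (mod 13). Verification: 7 × 2 = 14 ≡ 1 (mod 13)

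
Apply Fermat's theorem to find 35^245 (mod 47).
By Fermat: 35^{46} ≡ 1 (mod 47). 245 = 5×46 + 15. So 35^{245} ≡ 35^{15} ≡ 29 (mod 47)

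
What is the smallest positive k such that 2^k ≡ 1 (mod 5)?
Powers of 2 mod 5: 2^1≡2, 2^2≡4, 2^3≡3, 2^4≡1. Order = 4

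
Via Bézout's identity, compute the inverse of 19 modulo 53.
Extended GCD: 19(14) + 53(-5) = 1. So 19^(-1) ≡ 14 ≡ 14 (mod 53). Verify: 19 × 14 = 266 ≡ 1 (mod 53)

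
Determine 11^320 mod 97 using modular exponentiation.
Using Fermat: 11^{96} ≡ 1 (mod 97). 320 ≡ 32 (mod 96). So 11^{320} ≡ 11^{32} ≡ 61 (mod 97)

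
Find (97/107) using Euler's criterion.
(97/107) = 97^{53} mod 107 = -1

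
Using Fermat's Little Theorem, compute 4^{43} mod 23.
6

By Fermat's Little Theorem, a^(p-1) ≡ 1 (mod p) for prime p and gcd(a, p) = 1
Here p = 23, so 4^22 ≡ 1 (mod 23)
We can reduce the exponent: 43 mod 22 = 21
So 4^43 ≡ 4^21 (mod 23)
Computing: 4^21 mod 23 = 6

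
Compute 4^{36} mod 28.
8

Using successive squaring:
Binary expansion of 36: 100100
Powers of 4 mod 28 (each is the square of the previous):
  4^1 ≡ 4 (mod 28)
  4^2 ≡ 4² = 16 ≡ 16 (mod 28)
  4^4 ≡ 16² = 256 ≡ 4 (mod 28)
  4^8 ≡ 4² = 16 ≡ 16 (mod 28)
  4^16 ≡ 16² = 256 ≡ 4 (mod 28)
  4^32 ≡ 4² = 16 ≡ 16 (mod 28)
36 = 32 + 4, so 4^36 = 4^32 × 4^4 ≡ 16 × 4 (mod 28)
Multiplying step by step:
  16 × 4 = 64 ≡ 8 (mod 28)
Result: 4^36 ≡ 8 (mod 28)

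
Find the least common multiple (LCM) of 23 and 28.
644

First find GCD(23, 28) using the Euclidean algorithm:
23 = 0 × 28 + 23
28 = 1 × 23 + 5
23 = 4 × 5 + 3
5 = 1 × 3 + 2
3 = 1 × 2 + 1
2 = 2 × 1 + 0
GCD(23, 28) = 1

LCM formula: LCM(a, b) = (a × b) / GCD(a, b)
LCM(23, 28) = (23 × 28) / 1
LCM(23, 28) = 644 / 1
LCM(23, 28) = 644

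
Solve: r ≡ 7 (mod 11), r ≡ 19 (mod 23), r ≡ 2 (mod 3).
M = 11 × 23 × 3 = 759. M₁ = 69, y₁ ≡ 4 (mod 11). M₂ = 33, y₂ ≡ 7 (mod 23). M₃ = 253, y₃ ≡ 1 (mod 3). r = 7×69×4 + 19×33×7 + 2×253×1 ≡ 755 (mod 759)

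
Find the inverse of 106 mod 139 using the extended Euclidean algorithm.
Extended GCD: 106(-59) + 139(45) = 1. So 106^(-1) ≡ 80 ≡ 80 (mod 139). Verify: 106 × 80 = 8480 ≡ 1 (mod 139)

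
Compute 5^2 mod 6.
2 = 2 (binary 10). Repeated squaring mod 6: 5^1 ≡ 5; 5^2 ≡ 5² = 25 ≡ 1. So 5^2 ≡ 1 (mod 6).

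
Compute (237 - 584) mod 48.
37

(237 - 584) = -347
-347 mod 48 = 37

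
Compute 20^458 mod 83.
Using Fermat: 20^{82} ≡ 1 (mod 83). 458 ≡ 48 (mod 82). So 20^{458} ≡ 20^{48} ≡ 21 (mod 83)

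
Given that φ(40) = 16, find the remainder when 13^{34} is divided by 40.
By Euler: 13^{16} ≡ 1 (mod 40) since gcd(13, 40) = 1. 34 = 2×16 + 2. So 13^{34} ≡ 13^{2} ≡ 9 (mod 40)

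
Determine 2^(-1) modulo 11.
2^(-1) ≡ 6 (mod 11). Verification: 2 × 6 = 12 ≡ 1 (mod 11)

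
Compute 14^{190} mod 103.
66

Using successive squaring:
Binary expansion of 190: 10111110
Powers of 14 mod 103 (each is the square of the previous):
  14^1 ≡ 14 (mod 103)
  14^2 ≡ 14² = 196 ≡ 93 (mod 103)
  14^4 ≡ 93² = 8649 ≡ 100 (mod 103)
  14^8 ≡ 100² = 10000 ≡ 9 (mod 103)
  14^16 ≡ 9² = 81 ≡ 81 (mod 103)
  14^32 ≡ 81² = 6561 ≡ 72 (mod 103)
  14^64 ≡ 72² = 5184 ≡ 34 (mod 103)
  14^128 ≡ 34² = 1156 ≡ 23 (mod 103)
190 = 128 + 32 + 16 + 8 + 4 + 2, so 14^190 = 14^128 × 14^32 × 14^16 × 14^8 × 14^4 × 14^2 ≡ 23 × 72 × 81 × 9 × 100 × 93 (mod 103)
Multiplying step by step:
  23 × 72 = 1656 ≡ 8 (mod 103)
  8 × 81 = 648 ≡ 30 (mod 103)
  30 × 9 = 270 ≡ 64 (mod 103)
  64 × 100 = 6400 ≡ 14 (mod 103)
  14 × 93 = 1302 ≡ 66 (mod 103)
Result: 14^190 ≡ 66 (mod 103)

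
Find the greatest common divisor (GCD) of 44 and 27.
1

Using the Euclidean algorithm:
44 = 1 × 27 + 17
27 = 1 × 17 + 10
17 = 1 × 10 + 7
10 = 1 × 7 + 3
7 = 2 × 3 + 1
3 = 3 × 1 + 0

GCD(44, 27) = 1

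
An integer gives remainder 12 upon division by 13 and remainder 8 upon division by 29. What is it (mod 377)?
M = 13 × 29 = 377. M₁ = 29, y₁ ≡ 9 (mod 13). M₂ = 13, y₂ ≡ 9 (mod 29). n = 12×29×9 + 8×13×9 ≡ 298 (mod 377). The smallest positive such number is 298.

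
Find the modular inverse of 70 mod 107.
70^(-1) ≡ 26 (mod 107). Verification: 70 × 26 = 1820 ≡ 1 (mod 107)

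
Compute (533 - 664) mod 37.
17

(533 - 664) = -131
-131 mod 37 = 17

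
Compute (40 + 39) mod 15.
4

(40 + 39) = 79
79 mod 15 = 4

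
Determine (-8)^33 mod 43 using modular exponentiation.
Using repeated squaring. (-8) ≡ 35 (mod 43). 33 = 32 + 1 (binary 100001). Repeated squaring mod 43: 35^1 ≡ 35; 35^2 ≡ 35² = 1225 ≡ 21; 35^4 ≡ 21² = 441 ≡ 11; 35^8 ≡ 11² = 121 ≡ 35; 35^16 ≡ 35² = 1225 ≡ 21; 35^32 ≡ 21² = 441 ≡ 11. Multiply: (-8)^33 ≡ 35^32 × 35^1 ≡ 11 × 35 (mod 43): 11 × 35 = 385 ≡ 41. So (-8)^33 ≡ 41 (mod 43).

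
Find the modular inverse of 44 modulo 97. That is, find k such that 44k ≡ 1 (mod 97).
86

Using Extended Euclidean Algorithm:
gcd(44, 97) = 1
Bezout coefficients: 44 × -11 + 97 × 5 = 1
So 44 × -11 ≡ 1 (mod 97)
The inverse is -11 mod 97 = 86
Verification: 44 × 86 = 3784 = 39 × 97 + 1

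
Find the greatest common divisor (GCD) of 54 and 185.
1

Using the Euclidean algorithm:
54 = 0 × 185 + 54
185 = 3 × 54 + 23
54 = 2 × 23 + 8
23 = 2 × 8 + 7
8 = 1 × 7 + 1
7 = 7 × 1 + 0

GCD(54, 185) = 1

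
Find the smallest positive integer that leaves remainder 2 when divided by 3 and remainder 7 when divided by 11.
M = 3 × 11 = 33. M₁ = 11, y₁ ≡ 2 (mod 3). M₂ = 3, y₂ ≡ 4 (mod 11). k = 2×11×2 + 7×3×4 ≡ 29 (mod 33). The smallest positive such number is 29.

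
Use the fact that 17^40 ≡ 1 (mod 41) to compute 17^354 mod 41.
By Fermat: 17^{40} ≡ 1 (mod 41). 354 = 8×40 + 34. So 17^{354} ≡ 17^{34} ≡ 36 (mod 41)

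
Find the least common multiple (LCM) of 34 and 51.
102

First find GCD(34, 51) using the Euclidean algorithm:
34 = 0 × 51 + 34
51 = 1 × 34 + 17
34 = 2 × 17 + 0
GCD(34, 51) = 17

LCM formula: LCM(a, b) = (a × b) / GCD(a, b)
LCM(34, 51) = (34 × 51) / 17
LCM(34, 51) = 1734 / 17
LCM(34, 51) = 102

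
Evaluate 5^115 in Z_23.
Using Fermat: 5^{22} ≡ 1 (mod 23). 115 ≡ 5 (mod 22). So 5^{115} ≡ 5^{5} ≡ 20 (mod 23)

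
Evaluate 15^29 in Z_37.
Using repeated squaring. 29 = 16 + 8 + 4 + 1 (binary 11101). Repeated squaring mod 37: 15^1 ≡ 15; 15^2 ≡ 15² = 225 ≡ 3; 15^4 ≡ 3² = 9 ≡ 9; 15^8 ≡ 9² = 81 ≡ 7; 15^16 ≡ 7² = 49 ≡ 12. Multiply: 15^29 = 15^16 × 15^8 × 15^4 × 15^1 ≡ 12 × 7 × 9 × 15 (mod 37): 12 × 7 = 84 ≡ 10; 10 × 9 = 90 ≡ 16; 16 × 15 = 240 ≡ 18. So 15^29 ≡ 18 (mod 37).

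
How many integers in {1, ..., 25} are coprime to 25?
20

Prime factorization: 25 = 5^2
Using the formula φ(n) = n × Π(1 - 1/p) for each prime factor p:
φ(25) = 25 × (1 - 1/5)
φ(25) = 20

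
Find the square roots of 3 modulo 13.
The square roots of 3 mod 13 are 9 and 4. Verify: 9² = 81 ≡ 3 (mod 13)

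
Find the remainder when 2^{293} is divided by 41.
By Fermat: 2^{40} ≡ 1 (mod 41). 293 = 7×40 + 13. So 2^{293} ≡ 2^{13} ≡ 33 (mod 41)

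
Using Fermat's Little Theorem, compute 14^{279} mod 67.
25

By Fermat's Little Theorem, a^(p-1) ≡ 1 (mod p) for prime p and gcd(a, p) = 1
Here p = 67, so 14^66 ≡ 1 (mod 67)
We can reduce the exponent: 279 mod 66 = 15
So 14^279 ≡ 14^15 (mod 67)
Computing: 14^15 mod 67 = 25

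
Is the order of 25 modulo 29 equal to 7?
Yes, ord_29(25) = 7.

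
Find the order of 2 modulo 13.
Powers of 2 mod 13: 2^1≡2, 2^2≡4, 2^3≡8, 2^4≡3, 2^5≡6, 2^6≡12, 2^7≡11, 2^8≡9, 2^9≡5, 2^10≡10, 2^11≡7, 2^12≡1. Order = 12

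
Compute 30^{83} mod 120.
0

Using successive squaring:
Binary expansion of 83: 1010011
Powers of 30 mod 120 (each is the square of the previous):
  30^1 ≡ 30 (mod 120)
  30^2 ≡ 30² = 900 ≡ 60 (mod 120)
  30^4 ≡ 60² = 3600 ≡ 0 (mod 120)
  30^8 ≡ 0² = 0 ≡ 0 (mod 120)
  30^16 ≡ 0² = 0 ≡ 0 (mod 120)
  30^32 ≡ 0² = 0 ≡ 0 (mod 120)
  30^64 ≡ 0² = 0 ≡ 0 (mod 120)
83 = 64 + 16 + 2 + 1, so 30^83 = 30^64 × 30^16 × 30^2 × 30^1 ≡ 0 × 0 × 60 × 30 (mod 120)
Multiplying step by step:
  0 × 0 = 0 ≡ 0 (mod 120)
  0 × 60 = 0 ≡ 0 (mod 120)
  0 × 30 = 0 ≡ 0 (mod 120)
Result: 30^83 ≡ 0 (mod 120)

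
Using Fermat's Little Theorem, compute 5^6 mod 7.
By Fermat's Little Theorem, 5^{6} ≡ 1 (mod 7) since 7 is prime and gcd(5, 7) = 1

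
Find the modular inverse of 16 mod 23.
16^(-1) ≡ 13 (mod 23). Verification: 16 × 13 = 208 ≡ 1 (mod 23)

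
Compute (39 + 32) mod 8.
7

(39 + 32) = 71
71 mod 8 = 7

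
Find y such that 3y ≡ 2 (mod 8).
6

Since gcd(3, 8) = 1 divides 2, a solution exists.
Multiply both sides by the inverse of 3 mod 8:
  3^(-1) mod 8 = 3
  x ≡ 3 × 2 ≡ 6 ≡ 6 (mod 8)
Verification: 3 × 6 = 18 = 2 × 8 + 2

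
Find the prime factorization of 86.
2 × 43

Divide by primes starting from smallest:
86 ÷ 2 = 43
43 ÷ 43 = 1

86 = 2 × 43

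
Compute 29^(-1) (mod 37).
23

Using Extended Euclidean Algorithm:
gcd(29, 37) = 1
Bezout coefficients: 29 × -14 + 37 × 11 = 1
So 29 × -14 ≡ 1 (mod 37)
The inverse is -14 mod 37 = 23
Verification: 29 × 23 = 667 = 18 × 37 + 1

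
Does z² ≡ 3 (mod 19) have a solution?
By Euler's criterion: 3^{9} ≡ 18 (mod 19). Since this equals -1 (≡ 18), 3 is not a QR.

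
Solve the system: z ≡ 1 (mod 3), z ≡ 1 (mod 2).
M = 3 × 2 = 6. M₁ = 2, y₁ ≡ 2 (mod 3). M₂ = 3, y₂ ≡ 1 (mod 2). z = 1×2×2 + 1×3×1 ≡ 1 (mod 6)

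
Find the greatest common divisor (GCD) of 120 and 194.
2

Using the Euclidean algorithm:
120 = 0 × 194 + 120
194 = 1 × 120 + 74
120 = 1 × 74 + 46
74 = 1 × 46 + 28
46 = 1 × 28 + 18
28 = 1 × 18 + 10
18 = 1 × 10 + 8
10 = 1 × 8 + 2
8 = 4 × 2 + 0

GCD(120, 194) = 2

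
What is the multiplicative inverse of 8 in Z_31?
8^(-1) ≡ 4 (mod 31). Verification: 8 × 4 = 32 ≡ 1 (mod 31)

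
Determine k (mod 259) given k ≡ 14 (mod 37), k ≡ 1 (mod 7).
162

Using the Chinese Remainder Theorem:
M = product of moduli = 259
For equation 1: M_1 = 7, 7 ≡ 7 (mod 37), inverse of 7 mod 37 is 16 (check: 7 × 16 = 112 ≡ 1 (mod 37))
For equation 2: M_2 = 37, 37 ≡ 2 (mod 7), inverse of 37 mod 7 is 4 (check: 2 × 4 = 8 ≡ 1 (mod 7))
Combine: k ≡ Σ r_i×M_i×(M_i⁻¹ mod m_i) = 14×7×16 + 1×37×4 = 1568 + 148 = 1716
1716 mod 259 = 162
k ≡ 162 (mod 259)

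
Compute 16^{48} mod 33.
4

Using successive squaring:
Binary expansion of 48: 110000
Powers of 16 mod 33 (each is the square of the previous):
  16^1 ≡ 16 (mod 33)
  16^2 ≡ 16² = 256 ≡ 25 (mod 33)
  16^4 ≡ 25² = 625 ≡ 31 (mod 33)
  16^8 ≡ 31² = 961 ≡ 4 (mod 33)
  16^16 ≡ 4² = 16 ≡ 16 (mod 33)
  16^32 ≡ 16² = 256 ≡ 25 (mod 33)
48 = 32 + 16, so 16^48 = 16^32 × 16^16 ≡ 25 × 16 (mod 33)
Multiplying step by step:
  25 × 16 = 400 ≡ 4 (mod 33)
Result: 16^48 ≡ 4 (mod 33)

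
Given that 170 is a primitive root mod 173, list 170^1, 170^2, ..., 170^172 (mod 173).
g^1, g^2, ..., g^{172} mod 173: {170, 9, 146, 81, 103, 37, 62, 160, 39, 56, 5, 158, 45, 38, 59, 169, 12, 137, 108, 22, 107, 25, 98, 52, 17, 122, 153, 60, 166, 21, 110, 16, 125, 144, 87, 85, 91, 73, 127, 138, 105, 31, 80, 106, 28, 89, 79, 109, 19, 116, 171, 6, 155, 54, 11, 140, 99, 49, 26, 95, 61, 163, 30, 83, 97, 55, 8, 149, 72, 130, 129, 132, 123, 150, 69, 139, 102, 40, 53, 14, 131, 126, 141, 96, 58, 172, 3, 164, 27, 92, 70, 136, 111, 13, 134, 117, 168, 15, 128, 135, 114, 4, 161, 36, 65, 151, 66, 148, 75, 121, 156, 51, 20, 113, 7, 152, 63, 157, 48, 29, 86, 88, 82, 100, 46, 35, 68, 142, 93, 67, 145, 84, 94, 64, 154, 57, 2, 167, 18, 119, 162, 33, 74, 124, 147, 78, 112, 10, 143, 90, 76, 118, 165, 24, 101, 43, 44, 41, 50, 23, 104, 34, 71, 133, 120, 159, 42, 47, 32, 77, 115, 1}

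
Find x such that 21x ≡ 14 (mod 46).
16

Since gcd(21, 46) = 1 divides 14, a solution exists.
Multiply both sides by the inverse of 21 mod 46:
  21^(-1) mod 46 = 11
  x ≡ 11 × 14 ≡ 154 ≡ 16 (mod 46)
Verification: 21 × 16 = 336 = 7 × 46 + 14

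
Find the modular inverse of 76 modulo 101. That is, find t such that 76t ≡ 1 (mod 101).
4

Using Extended Euclidean Algorithm:
gcd(76, 101) = 1
Bezout coefficients: 76 × 4 + 101 × -3 = 1
So 76 × 4 ≡ 1 (mod 101)
The inverse is 4 mod 101 = 4
Verification: 76 × 4 = 304 = 3 × 101 + 1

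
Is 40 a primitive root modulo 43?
No

To verify, check if 40^(42/q) ≢ 1 (mod 43) for each prime divisor q of 42
Divisors of 42 = 42: [1, 2, 3, 6, 7, 14, 21, 42]
  40^(42/2) = 40^21 ≡ 1 (mod 43)
  40^(42/3) = 40^14 ≡ 36 (mod 43)
  40^(42/7) = 40^6 ≡ 41 (mod 43)
Conclusion: 40 is not a primitive root modulo 43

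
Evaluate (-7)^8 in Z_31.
(-7) ≡ 24 (mod 31). 8 = 8 (binary 1000). Repeated squaring mod 31: 24^1 ≡ 24; 24^2 ≡ 24² = 576 ≡ 18; 24^4 ≡ 18² = 324 ≡ 14; 24^8 ≡ 14² = 196 ≡ 10. So (-7)^8 ≡ 10 (mod 31).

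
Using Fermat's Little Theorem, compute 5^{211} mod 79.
31

By Fermat's Little Theorem, a^(p-1) ≡ 1 (mod p) for prime p and gcd(a, p) = 1
Here p = 79, so 5^78 ≡ 1 (mod 79)
We can reduce the exponent: 211 mod 78 = 55
So 5^211 ≡ 5^55 (mod 79)
Computing: 5^55 mod 79 = 31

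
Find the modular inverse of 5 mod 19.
5^(-1) ≡ 4 (mod 19). Verification: 5 × 4 = 20 ≡ 1 (mod 19)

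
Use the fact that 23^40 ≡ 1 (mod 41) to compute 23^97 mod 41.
By Fermat: 23^{40} ≡ 1 (mod 41). 97 = 2×40 + 17. So 23^{97} ≡ 23^{17} ≡ 4 (mod 41)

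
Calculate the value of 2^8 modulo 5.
8 = 8 (binary 1000). Repeated squaring mod 5: 2^1 ≡ 2; 2^2 ≡ 2² = 4 ≡ 4; 2^4 ≡ 4² = 16 ≡ 1; 2^8 ≡ 1² = 1 ≡ 1. So 2^8 ≡ 1 (mod 5).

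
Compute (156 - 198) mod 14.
0

(156 - 198) = -42
-42 mod 14 = 0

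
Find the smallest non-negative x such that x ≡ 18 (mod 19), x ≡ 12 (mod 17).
284

Using the Chinese Remainder Theorem:
M = product of moduli = 323
For equation 1: M_1 = 17, 17 ≡ 17 (mod 19), inverse of 17 mod 19 is 9 (check: 17 × 9 = 153 ≡ 1 (mod 19))
For equation 2: M_2 = 19, 19 ≡ 2 (mod 17), inverse of 19 mod 17 is 9 (check: 2 × 9 = 18 ≡ 1 (mod 17))
Combine: x ≡ Σ r_i×M_i×(M_i⁻¹ mod m_i) = 18×17×9 + 12×19×9 = 2754 + 2052 = 4806
4806 mod 323 = 284
x ≡ 284 (mod 323)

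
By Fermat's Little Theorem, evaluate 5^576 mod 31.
By Fermat: 5^{30} ≡ 1 (mod 31). 576 ≡ 6 (mod 30). So 5^{576} ≡ 5^{6} ≡ 1 (mod 31)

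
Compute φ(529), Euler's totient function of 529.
506

Prime factorization: 529 = 23^2
Using the formula φ(n) = n × Π(1 - 1/p) for each prime factor p:
φ(529) = 529 × (1 - 1/23)
φ(529) = 506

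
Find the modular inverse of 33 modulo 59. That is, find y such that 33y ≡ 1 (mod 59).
34

Using Extended Euclidean Algorithm:
gcd(33, 59) = 1
Bezout coefficients: 33 × -25 + 59 × 14 = 1
So 33 × -25 ≡ 1 (mod 59)
The inverse is -25 mod 59 = 34
Verification: 33 × 34 = 1122 = 19 × 59 + 1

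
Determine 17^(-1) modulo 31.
17^(-1) ≡ 11 (mod 31). Verification: 17 × 11 = 187 ≡ 1 (mod 31)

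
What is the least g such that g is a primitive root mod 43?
p - 1 = 42 has prime divisors 2, 3, 7. h is a primitive root mod 43 iff h^(42/q) ≢ 1 (mod 43) for each such q.
h = 2: 2^21 ≡ 42, 2^14 ≡ 1, 2^6 ≡ 21 (mod 43); 2^14 ≡ 1, so not a primitive root.
h = 3: 3^21 ≡ 42, 3^14 ≡ 36, 3^6 ≡ 41 (mod 43); none is 1, so 3 has order 42 and is a primitive root.
The smallest primitive root mod 43 is g = 3.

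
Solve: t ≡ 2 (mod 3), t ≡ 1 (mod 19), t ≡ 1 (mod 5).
M = 3 × 19 × 5 = 285. M₁ = 95, y₁ ≡ 2 (mod 3). M₂ = 15, y₂ ≡ 14 (mod 19). M₃ = 57, y₃ ≡ 3 (mod 5). t = 2×95×2 + 1×15×14 + 1×57×3 ≡ 191 (mod 285)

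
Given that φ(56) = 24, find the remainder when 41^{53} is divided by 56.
By Euler: 41^{24} ≡ 1 (mod 56) since gcd(41, 56) = 1. 53 = 2×24 + 5. So 41^{53} ≡ 41^{5} ≡ 41 (mod 56)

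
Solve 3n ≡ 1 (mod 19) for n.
13

Using Extended Euclidean Algorithm:
gcd(3, 19) = 1
Bezout coefficients: 3 × -6 + 19 × 1 = 1
So 3 × -6 ≡ 1 (mod 19)
The inverse is -6 mod 19 = 13
Verification: 3 × 13 = 39 = 2 × 19 + 1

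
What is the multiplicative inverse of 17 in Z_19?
17^(-1) ≡ 9 (mod 19). Verification: 17 × 9 = 153 ≡ 1 (mod 19)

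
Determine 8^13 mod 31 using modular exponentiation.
Using repeated squaring. 13 = 8 + 4 + 1 (binary 1101). Repeated squaring mod 31: 8^1 ≡ 8; 8^2 ≡ 8² = 64 ≡ 2; 8^4 ≡ 2² = 4 ≡ 4; 8^8 ≡ 4² = 16 ≡ 16. Multiply: 8^13 = 8^8 × 8^4 × 8^1 ≡ 16 × 4 × 8 (mod 31): 16 × 4 = 64 ≡ 2; 2 × 8 = 16 ≡ 16. So 8^13 ≡ 16 (mod 31).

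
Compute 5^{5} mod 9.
2

Using successive squaring:
Binary expansion of 5: 101
Powers of 5 mod 9 (each is the square of the previous):
  5^1 ≡ 5 (mod 9)
  5^2 ≡ 5² = 25 ≡ 7 (mod 9)
  5^4 ≡ 7² = 49 ≡ 4 (mod 9)
5 = 4 + 1, so 5^5 = 5^4 × 5^1 ≡ 4 × 5 (mod 9)
Multiplying step by step:
  4 × 5 = 20 ≡ 2 (mod 9)
Result: 5^5 ≡ 2 (mod 9)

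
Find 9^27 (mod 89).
Using repeated squaring. 27 = 16 + 8 + 2 + 1 (binary 11011). Repeated squaring mod 89: 9^1 ≡ 9; 9^2 ≡ 9² = 81 ≡ 81; 9^4 ≡ 81² = 6561 ≡ 64; 9^8 ≡ 64² = 4096 ≡ 2; 9^16 ≡ 2² = 4 ≡ 4. Multiply: 9^27 = 9^16 × 9^8 × 9^2 × 9^1 ≡ 4 × 2 × 81 × 9 (mod 89): 4 × 2 = 8 ≡ 8; 8 × 81 = 648 ≡ 25; 25 × 9 = 225 ≡ 47. So 9^27 ≡ 47 (mod 89).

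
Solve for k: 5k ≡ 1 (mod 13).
8

Since gcd(5, 13) = 1 divides 1, a solution exists.
Multiply both sides by the inverse of 5 mod 13:
  5^(-1) mod 13 = 8
  x ≡ 8 × 1 ≡ 8 ≡ 8 (mod 13)
Verification: 5 × 8 = 40 = 3 × 13 + 1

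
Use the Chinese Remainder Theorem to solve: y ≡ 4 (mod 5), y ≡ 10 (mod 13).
49

Using the Chinese Remainder Theorem:
M = product of moduli = 65
For equation 1: M_1 = 13, 13 ≡ 3 (mod 5), inverse of 13 mod 5 is 2 (check: 3 × 2 = 6 ≡ 1 (mod 5))
For equation 2: M_2 = 5, 5 ≡ 5 (mod 13), inverse of 5 mod 13 is 8 (check: 5 × 8 = 40 ≡ 1 (mod 13))
Combine: y ≡ Σ r_i×M_i×(M_i⁻¹ mod m_i) = 4×13×2 + 10×5×8 = 104 + 400 = 504
504 mod 65 = 49
y ≡ 49 (mod 65)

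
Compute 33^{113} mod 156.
141

Using successive squaring:
Binary expansion of 113: 1110001
Powers of 33 mod 156 (each is the square of the previous):
  33^1 ≡ 33 (mod 156)
  33^2 ≡ 33² = 1089 ≡ 153 (mod 156)
  33^4 ≡ 153² = 23409 ≡ 9 (mod 156)
  33^8 ≡ 9² = 81 ≡ 81 (mod 156)
  33^16 ≡ 81² = 6561 ≡ 9 (mod 156)
  33^32 ≡ 9² = 81 ≡ 81 (mod 156)
  33^64 ≡ 81² = 6561 ≡ 9 (mod 156)
113 = 64 + 32 + 16 + 1, so 33^113 = 33^64 × 33^32 × 33^16 × 33^1 ≡ 9 × 81 × 9 × 33 (mod 156)
Multiplying step by step:
  9 × 81 = 729 ≡ 105 (mod 156)
  105 × 9 = 945 ≡ 9 (mod 156)
  9 × 33 = 297 ≡ 141 (mod 156)
Result: 33^113 ≡ 141 (mod 156)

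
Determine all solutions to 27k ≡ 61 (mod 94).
51

Since gcd(27, 94) = 1 divides 61, a solution exists.
Multiply both sides by the inverse of 27 mod 94:
  27^(-1) mod 94 = 7
  x ≡ 7 × 61 ≡ 427 ≡ 51 (mod 94)
Verification: 27 × 51 = 1377 = 14 × 94 + 61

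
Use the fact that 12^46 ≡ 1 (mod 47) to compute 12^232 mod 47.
By Fermat: 12^{46} ≡ 1 (mod 47). 232 ≡ 2 (mod 46). So 12^{232} ≡ 12^{2} ≡ 3 (mod 47)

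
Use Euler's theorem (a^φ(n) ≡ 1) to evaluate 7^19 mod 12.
By Euler: 7^{4} ≡ 1 (mod 12) since gcd(7, 12) = 1. 19 = 4×4 + 3. So 7^{19} ≡ 7^{3} ≡ 7 (mod 12)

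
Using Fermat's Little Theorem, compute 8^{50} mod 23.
13

By Fermat's Little Theorem, a^(p-1) ≡ 1 (mod p) for prime p and gcd(a, p) = 1
Here p = 23, so 8^22 ≡ 1 (mod 23)
We can reduce the exponent: 50 mod 22 = 6
So 8^50 ≡ 8^6 (mod 23)
Computing: 8^6 mod 23 = 13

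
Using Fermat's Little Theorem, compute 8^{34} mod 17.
13

By Fermat's Little Theorem, a^(p-1) ≡ 1 (mod p) for prime p and gcd(a, p) = 1
Here p = 17, so 8^16 ≡ 1 (mod 17)
We can reduce the exponent: 34 mod 16 = 2
So 8^34 ≡ 8^2 (mod 17)
Computing: 8^2 mod 17 = 13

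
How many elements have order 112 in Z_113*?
Number of primitive roots mod 113 = φ(112) = 48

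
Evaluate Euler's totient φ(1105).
768

Prime factorization: 1105 = 5 × 13 × 17
Using the formula φ(n) = n × Π(1 - 1/p) for each prime factor p:
φ(1105) = 1105 × (1 - 1/5) × (1 - 1/13) × (1 - 1/17)
φ(1105) = 768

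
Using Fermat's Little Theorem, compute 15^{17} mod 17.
15

By Fermat's Little Theorem, a^(p-1) ≡ 1 (mod p) for prime p and gcd(a, p) = 1
Here p = 17, so 15^16 ≡ 1 (mod 17)
We can reduce the exponent: 17 mod 16 = 1
So 15^17 ≡ 15^1 (mod 17)
Computing: 15^1 mod 17 = 15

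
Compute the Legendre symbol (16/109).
(16/109) = 16^{54} mod 109 = 1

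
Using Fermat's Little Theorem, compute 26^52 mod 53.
By Fermat's Little Theorem, 26^{52} ≡ 1 (mod 53) since 53 is prime and gcd(26, 53) = 1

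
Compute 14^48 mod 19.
Using Fermat: 14^{18} ≡ 1 (mod 19). 48 ≡ 12 (mod 18). So 14^{48} ≡ 14^{12} ≡ 11 (mod 19)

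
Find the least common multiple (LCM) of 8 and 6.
24

First find GCD(8, 6) using the Euclidean algorithm:
8 = 1 × 6 + 2
6 = 3 × 2 + 0
GCD(8, 6) = 2

LCM formula: LCM(a, b) = (a × b) / GCD(a, b)
LCM(8, 6) = (8 × 6) / 2
LCM(8, 6) = 48 / 2
LCM(8, 6) = 24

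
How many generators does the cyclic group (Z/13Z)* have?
4

The number of primitive roots modulo p is φ(p-1) = φ(12)
φ(12) = 4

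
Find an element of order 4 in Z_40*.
37 has order 4 mod 40 since 37^{4} ≡ 1 (mod 40) and no smaller power works.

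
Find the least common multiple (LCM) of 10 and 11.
110

First find GCD(10, 11) using the Euclidean algorithm:
10 = 0 × 11 + 10
11 = 1 × 10 + 1
10 = 10 × 1 + 0
GCD(10, 11) = 1

LCM formula: LCM(a, b) = (a × b) / GCD(a, b)
LCM(10, 11) = (10 × 11) / 1
LCM(10, 11) = 110 / 1
LCM(10, 11) = 110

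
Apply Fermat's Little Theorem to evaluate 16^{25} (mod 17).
16

By Fermat's Little Theorem, a^(p-1) ≡ 1 (mod p) for prime p and gcd(a, p) = 1
Here p = 17, so 16^16 ≡ 1 (mod 17)
We can reduce the exponent: 25 mod 16 = 9
So 16^25 ≡ 16^9 (mod 17)
Computing: 16^9 mod 17 = 16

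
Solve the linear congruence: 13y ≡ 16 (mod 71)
34

Since gcd(13, 71) = 1 divides 16, a solution exists.
Multiply both sides by the inverse of 13 mod 71:
  13^(-1) mod 71 = 11
  x ≡ 11 × 16 ≡ 176 ≡ 34 (mod 71)
Verification: 13 × 34 = 442 = 6 × 71 + 16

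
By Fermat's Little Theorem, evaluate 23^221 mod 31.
By Fermat: 23^{30} ≡ 1 (mod 31). 221 = 7×30 + 11. So 23^{221} ≡ 23^{11} ≡ 23 (mod 31)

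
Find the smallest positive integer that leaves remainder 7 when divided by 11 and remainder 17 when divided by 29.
M = 11 × 29 = 319. M₁ = 29, y₁ ≡ 8 (mod 11). M₂ = 11, y₂ ≡ 8 (mod 29). x = 7×29×8 + 17×11×8 ≡ 249 (mod 319). The smallest positive such number is 249.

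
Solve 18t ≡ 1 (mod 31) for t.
19

Using Extended Euclidean Algorithm:
gcd(18, 31) = 1
Bezout coefficients: 18 × -12 + 31 × 7 = 1
So 18 × -12 ≡ 1 (mod 31)
The inverse is -12 mod 31 = 19
Verification: 18 × 19 = 342 = 11 × 31 + 1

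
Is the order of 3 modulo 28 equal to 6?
Yes, ord_28(3) = 6.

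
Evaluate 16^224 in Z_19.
Using Fermat: 16^{18} ≡ 1 (mod 19). 224 ≡ 8 (mod 18). So 16^{224} ≡ 16^{8} ≡ 6 (mod 19)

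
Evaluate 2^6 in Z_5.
6 = 4 + 2 (binary 110). Repeated squaring mod 5: 2^1 ≡ 2; 2^2 ≡ 2² = 4 ≡ 4; 2^4 ≡ 4² = 16 ≡ 1. Multiply: 2^6 = 2^4 × 2^2 ≡ 1 × 4 (mod 5): 1 × 4 = 4 ≡ 4. So 2^6 ≡ 4 (mod 5).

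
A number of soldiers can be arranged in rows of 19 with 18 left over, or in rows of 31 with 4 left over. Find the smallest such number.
M = 19 × 31 = 589. M₁ = 31, y₁ ≡ 8 (mod 19). M₂ = 19, y₂ ≡ 18 (mod 31). m = 18×31×8 + 4×19×18 ≡ 531 (mod 589). The smallest positive such number is 531.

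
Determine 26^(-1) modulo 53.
26^(-1) ≡ 51 (mod 53). Verification: 26 × 51 = 1326 ≡ 1 (mod 53)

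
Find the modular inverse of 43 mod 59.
43^(-1) ≡ 11 (mod 59). Verification: 43 × 11 = 473 ≡ 1 (mod 59)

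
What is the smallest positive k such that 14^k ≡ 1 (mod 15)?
Powers of 14 mod 15: 14^1≡14, 14^2≡1. Order = 2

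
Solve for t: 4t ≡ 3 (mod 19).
15

Since gcd(4, 19) = 1 divides 3, a solution exists.
Multiply both sides by the inverse of 4 mod 19:
  4^(-1) mod 19 = 5
  x ≡ 5 × 3 ≡ 15 ≡ 15 (mod 19)
Verification: 4 × 15 = 60 = 3 × 19 + 3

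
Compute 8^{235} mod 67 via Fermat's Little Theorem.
58

By Fermat's Little Theorem, a^(p-1) ≡ 1 (mod p) for prime p and gcd(a, p) = 1
Here p = 67, so 8^66 ≡ 1 (mod 67)
We can reduce the exponent: 235 mod 66 = 37
So 8^235 ≡ 8^37 (mod 67)
Computing: 8^37 mod 67 = 58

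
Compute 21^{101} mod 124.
105

Using successive squaring:
Binary expansion of 101: 1100101
Powers of 21 mod 124 (each is the square of the previous):
  21^1 ≡ 21 (mod 124)
  21^2 ≡ 21² = 441 ≡ 69 (mod 124)
  21^4 ≡ 69² = 4761 ≡ 49 (mod 124)
  21^8 ≡ 49² = 2401 ≡ 45 (mod 124)
  21^16 ≡ 45² = 2025 ≡ 41 (mod 124)
  21^32 ≡ 41² = 1681 ≡ 69 (mod 124)
  21^64 ≡ 69² = 4761 ≡ 49 (mod 124)
101 = 64 + 32 + 4 + 1, so 21^101 = 21^64 × 21^32 × 21^4 × 21^1 ≡ 49 × 69 × 49 × 21 (mod 124)
Multiplying step by step:
  49 × 69 = 3381 ≡ 33 (mod 124)
  33 × 49 = 1617 ≡ 5 (mod 124)
  5 × 21 = 105 ≡ 105 (mod 124)
Result: 21^101 ≡ 105 (mod 124)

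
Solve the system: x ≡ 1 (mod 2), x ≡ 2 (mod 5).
M = 2 × 5 = 10. M₁ = 5, y₁ ≡ 1 (mod 2). M₂ = 2, y₂ ≡ 3 (mod 5). x = 1×5×1 + 2×2×3 ≡ 7 (mod 10)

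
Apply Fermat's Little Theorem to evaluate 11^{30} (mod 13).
12

By Fermat's Little Theorem, a^(p-1) ≡ 1 (mod p) for prime p and gcd(a, p) = 1
Here p = 13, so 11^12 ≡ 1 (mod 13)
We can reduce the exponent: 30 mod 12 = 6
So 11^30 ≡ 11^6 (mod 13)
Computing: 11^6 mod 13 = 12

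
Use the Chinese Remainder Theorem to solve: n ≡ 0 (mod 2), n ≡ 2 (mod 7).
2

Using the Chinese Remainder Theorem:
M = product of moduli = 14
For equation 1: M_1 = 7, 7 ≡ 1 (mod 2), inverse of 7 mod 2 is 1 (check: 1 × 1 = 1 ≡ 1 (mod 2))
For equation 2: M_2 = 2, 2 ≡ 2 (mod 7), inverse of 2 mod 7 is 4 (check: 2 × 4 = 8 ≡ 1 (mod 7))
Combine: n ≡ Σ r_i×M_i×(M_i⁻¹ mod m_i) = 0×7×1 + 2×2×4 = 0 + 16 = 16
16 mod 14 = 2
n ≡ 2 (mod 14)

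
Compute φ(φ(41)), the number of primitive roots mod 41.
Number of primitive roots mod 41 = φ(40) = 16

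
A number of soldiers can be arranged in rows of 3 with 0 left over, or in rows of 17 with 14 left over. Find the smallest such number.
M = 3 × 17 = 51. M₁ = 17, y₁ ≡ 2 (mod 3). M₂ = 3, y₂ ≡ 6 (mod 17). m = 0×17×2 + 14×3×6 ≡ 48 (mod 51). The smallest positive such number is 48.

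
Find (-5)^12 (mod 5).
Using repeated squaring. (-5) ≡ 0 (mod 5). 12 = 8 + 4 (binary 1100). Repeated squaring mod 5: 0^1 ≡ 0; 0^2 ≡ 0² = 0 ≡ 0; 0^4 ≡ 0² = 0 ≡ 0; 0^8 ≡ 0² = 0 ≡ 0. Multiply: (-5)^12 ≡ 0^8 × 0^4 ≡ 0 × 0 (mod 5): 0 × 0 = 0 ≡ 0. So (-5)^12 ≡ 0 (mod 5).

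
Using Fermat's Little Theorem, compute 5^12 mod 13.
By Fermat's Little Theorem, 5^{12} ≡ 1 (mod 13) since 13 is prime and gcd(5, 13) = 1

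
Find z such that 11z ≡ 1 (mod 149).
11^(-1) ≡ 122 (mod 149). Verification: 11 × 122 = 1342 ≡ 1 (mod 149)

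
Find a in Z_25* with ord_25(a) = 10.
4 has order 10 mod 25 since 4^{10} ≡ 1 (mod 25) and no smaller power works.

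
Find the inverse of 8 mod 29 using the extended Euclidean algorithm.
Extended GCD: 8(11) + 29(-3) = 1. So 8^(-1) ≡ 11 ≡ 11 (mod 29). Verify: 8 × 11 = 88 ≡ 1 (mod 29)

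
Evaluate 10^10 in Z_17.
10 = 8 + 2 (binary 1010). Repeated squaring mod 17: 10^1 ≡ 10; 10^2 ≡ 10² = 100 ≡ 15; 10^4 ≡ 15² = 225 ≡ 4; 10^8 ≡ 4² = 16 ≡ 16. Multiply: 10^10 = 10^8 × 10^2 ≡ 16 × 15 (mod 17): 16 × 15 = 240 ≡ 2. So 10^10 ≡ 2 (mod 17).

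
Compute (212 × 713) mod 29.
8

(212 × 713) = 151156
151156 mod 29 = 8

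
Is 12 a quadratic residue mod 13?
By Euler's criterion: 12^{6} ≡ 1 (mod 13). Since this equals 1, 12 is a QR.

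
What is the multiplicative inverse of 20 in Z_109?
20^(-1) ≡ 60 (mod 109). Verification: 20 × 60 = 1200 ≡ 1 (mod 109)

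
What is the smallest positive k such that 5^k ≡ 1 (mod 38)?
Powers of 5 mod 38: 5^1≡5, 5^2≡25, 5^3≡11, 5^4≡17, 5^5≡9, 5^6≡7, 5^7≡35, 5^8≡23, 5^9≡1. Order = 9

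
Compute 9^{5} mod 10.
9

Using successive squaring:
Binary expansion of 5: 101
Powers of 9 mod 10 (each is the square of the previous):
  9^1 ≡ 9 (mod 10)
  9^2 ≡ 9² = 81 ≡ 1 (mod 10)
  9^4 ≡ 1² = 1 ≡ 1 (mod 10)
5 = 4 + 1, so 9^5 = 9^4 × 9^1 ≡ 1 × 9 (mod 10)
Multiplying step by step:
  1 × 9 = 9 ≡ 9 (mod 10)
Result: 9^5 ≡ 9 (mod 10)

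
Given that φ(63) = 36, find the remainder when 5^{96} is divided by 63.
By Euler: 5^{36} ≡ 1 (mod 63) since gcd(5, 63) = 1. 96 = 2×36 + 24. So 5^{96} ≡ 5^{24} ≡ 1 (mod 63)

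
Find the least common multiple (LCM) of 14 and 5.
70

First find GCD(14, 5) using the Euclidean algorithm:
14 = 2 × 5 + 4
5 = 1 × 4 + 1
4 = 4 × 1 + 0
GCD(14, 5) = 1

LCM formula: LCM(a, b) = (a × b) / GCD(a, b)
LCM(14, 5) = (14 × 5) / 1
LCM(14, 5) = 70 / 1
LCM(14, 5) = 70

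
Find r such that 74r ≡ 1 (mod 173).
74^(-1) ≡ 166 (mod 173). Verification: 74 × 166 = 12284 ≡ 1 (mod 173)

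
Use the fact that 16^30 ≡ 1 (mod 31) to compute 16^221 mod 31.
By Fermat: 16^{30} ≡ 1 (mod 31). 221 ≡ 11 (mod 30). So 16^{221} ≡ 16^{11} ≡ 16 (mod 31)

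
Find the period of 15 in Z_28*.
Powers of 15 mod 28: 15^1≡15, 15^2≡1. Order = 2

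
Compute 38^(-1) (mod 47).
38^(-1) ≡ 26 (mod 47). Verification: 38 × 26 = 988 ≡ 1 (mod 47)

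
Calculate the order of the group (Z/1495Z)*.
1056

Prime factorization: 1495 = 5 × 13 × 23
Using the formula φ(n) = n × Π(1 - 1/p) for each prime factor p:
φ(1495) = 1495 × (1 - 1/5) × (1 - 1/13) × (1 - 1/23)
φ(1495) = 1056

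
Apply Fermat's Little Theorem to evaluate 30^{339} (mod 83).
59

By Fermat's Little Theorem, a^(p-1) ≡ 1 (mod p) for prime p and gcd(a, p) = 1
Here p = 83, so 30^82 ≡ 1 (mod 83)
We can reduce the exponent: 339 mod 82 = 11
So 30^339 ≡ 30^11 (mod 83)
Computing: 30^11 mod 83 = 59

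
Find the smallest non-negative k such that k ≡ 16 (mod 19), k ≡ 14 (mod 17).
320

Using the Chinese Remainder Theorem:
M = product of moduli = 323
For equation 1: M_1 = 17, 17 ≡ 17 (mod 19), inverse of 17 mod 19 is 9 (check: 17 × 9 = 153 ≡ 1 (mod 19))
For equation 2: M_2 = 19, 19 ≡ 2 (mod 17), inverse of 19 mod 17 is 9 (check: 2 × 9 = 18 ≡ 1 (mod 17))
Combine: k ≡ Σ r_i×M_i×(M_i⁻¹ mod m_i) = 16×17×9 + 14×19×9 = 2448 + 2394 = 4842
4842 mod 323 = 320
k ≡ 320 (mod 323)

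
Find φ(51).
32

Prime factorization: 51 = 3 × 17
Using the formula φ(n) = n × Π(1 - 1/p) for each prime factor p:
φ(51) = 51 × (1 - 1/3) × (1 - 1/17)
φ(51) = 32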